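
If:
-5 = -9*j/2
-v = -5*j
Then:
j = 10/9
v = 50/9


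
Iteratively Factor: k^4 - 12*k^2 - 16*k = (k)*(k^3 - 12*k - 16) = k*(k + 2)*(k^2 - 2*k - 8) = k*(k - 4)*(k + 2)*(k + 2)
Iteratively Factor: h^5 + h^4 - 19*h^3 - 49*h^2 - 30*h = (h + 3)*(h^4 - 2*h^3 - 13*h^2 - 10*h) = (h + 2)*(h + 3)*(h^3 - 4*h^2 - 5*h) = (h + 1)*(h + 2)*(h + 3)*(h^2 - 5*h) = (h - 5)*(h + 1)*(h + 2)*(h + 3)*(h)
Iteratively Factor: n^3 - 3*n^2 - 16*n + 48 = (n - 3)*(n^2 - 16) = (n - 3)*(n + 4)*(n - 4)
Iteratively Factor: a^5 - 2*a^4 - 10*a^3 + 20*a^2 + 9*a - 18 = (a - 3)*(a^4 + a^3 - 7*a^2 - a + 6) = (a - 3)*(a - 2)*(a^3 + 3*a^2 - a - 3) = (a - 3)*(a - 2)*(a + 1)*(a^2 + 2*a - 3) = (a - 3)*(a - 2)*(a - 1)*(a + 1)*(a + 3)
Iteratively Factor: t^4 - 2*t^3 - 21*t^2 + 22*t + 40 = (t - 5)*(t^3 + 3*t^2 - 6*t - 8) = (t - 5)*(t + 4)*(t^2 - t - 2) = (t - 5)*(t - 2)*(t + 4)*(t + 1)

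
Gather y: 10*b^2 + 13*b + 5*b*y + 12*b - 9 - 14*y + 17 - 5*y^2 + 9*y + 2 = 10*b^2 + 25*b - 5*y^2 + y*(5*b - 5) + 10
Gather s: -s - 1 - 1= -s - 2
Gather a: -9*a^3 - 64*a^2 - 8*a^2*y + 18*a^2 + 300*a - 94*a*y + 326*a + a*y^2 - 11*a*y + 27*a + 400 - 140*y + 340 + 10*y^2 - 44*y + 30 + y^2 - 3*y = -9*a^3 + a^2*(-8*y - 46) + a*(y^2 - 105*y + 653) + 11*y^2 - 187*y + 770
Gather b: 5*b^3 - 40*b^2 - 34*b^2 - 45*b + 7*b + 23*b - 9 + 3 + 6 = 5*b^3 - 74*b^2 - 15*b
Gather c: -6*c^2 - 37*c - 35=-6*c^2 - 37*c - 35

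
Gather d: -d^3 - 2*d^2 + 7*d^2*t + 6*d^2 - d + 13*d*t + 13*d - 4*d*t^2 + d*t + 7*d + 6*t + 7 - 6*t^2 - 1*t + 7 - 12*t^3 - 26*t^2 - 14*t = -d^3 + d^2*(7*t + 4) + d*(-4*t^2 + 14*t + 19) - 12*t^3 - 32*t^2 - 9*t + 14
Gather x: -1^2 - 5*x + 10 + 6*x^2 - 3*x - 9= 6*x^2 - 8*x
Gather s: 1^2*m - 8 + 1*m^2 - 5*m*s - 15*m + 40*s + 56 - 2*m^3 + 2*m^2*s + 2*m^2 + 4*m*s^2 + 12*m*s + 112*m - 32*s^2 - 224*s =-2*m^3 + 3*m^2 + 98*m + s^2*(4*m - 32) + s*(2*m^2 + 7*m - 184) + 48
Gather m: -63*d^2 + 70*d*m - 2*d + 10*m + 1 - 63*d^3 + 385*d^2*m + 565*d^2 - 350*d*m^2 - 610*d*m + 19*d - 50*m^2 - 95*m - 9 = -63*d^3 + 502*d^2 + 17*d + m^2*(-350*d - 50) + m*(385*d^2 - 540*d - 85) - 8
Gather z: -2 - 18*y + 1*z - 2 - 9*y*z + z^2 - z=-9*y*z - 18*y + z^2 - 4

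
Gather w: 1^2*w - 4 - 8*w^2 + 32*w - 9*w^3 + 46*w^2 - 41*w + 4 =-9*w^3 + 38*w^2 - 8*w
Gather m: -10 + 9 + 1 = 0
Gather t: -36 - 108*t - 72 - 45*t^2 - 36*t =-45*t^2 - 144*t - 108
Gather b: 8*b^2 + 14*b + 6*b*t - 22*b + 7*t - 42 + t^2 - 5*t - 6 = 8*b^2 + b*(6*t - 8) + t^2 + 2*t - 48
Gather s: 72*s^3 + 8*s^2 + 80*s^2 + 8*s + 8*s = 72*s^3 + 88*s^2 + 16*s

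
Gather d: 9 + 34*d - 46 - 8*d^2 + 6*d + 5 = -8*d^2 + 40*d - 32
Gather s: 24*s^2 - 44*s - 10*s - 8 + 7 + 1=24*s^2 - 54*s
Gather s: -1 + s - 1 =s - 2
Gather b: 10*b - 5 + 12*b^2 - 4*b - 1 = 12*b^2 + 6*b - 6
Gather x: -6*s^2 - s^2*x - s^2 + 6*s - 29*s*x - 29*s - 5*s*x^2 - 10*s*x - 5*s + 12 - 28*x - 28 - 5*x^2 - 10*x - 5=-7*s^2 - 28*s + x^2*(-5*s - 5) + x*(-s^2 - 39*s - 38) - 21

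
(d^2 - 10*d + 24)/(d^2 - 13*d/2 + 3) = 2*(d - 4)/(2*d - 1)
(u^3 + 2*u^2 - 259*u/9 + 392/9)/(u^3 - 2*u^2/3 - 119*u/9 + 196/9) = (3*u^2 + 13*u - 56)/(3*u^2 + 5*u - 28)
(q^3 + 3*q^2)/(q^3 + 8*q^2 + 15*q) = q/(q + 5)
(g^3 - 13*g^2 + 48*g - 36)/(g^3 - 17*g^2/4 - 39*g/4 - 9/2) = 4*(g^2 - 7*g + 6)/(4*g^2 + 7*g + 3)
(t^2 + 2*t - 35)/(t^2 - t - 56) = (t - 5)/(t - 8)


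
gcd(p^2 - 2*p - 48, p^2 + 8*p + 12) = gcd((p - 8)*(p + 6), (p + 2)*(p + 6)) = p + 6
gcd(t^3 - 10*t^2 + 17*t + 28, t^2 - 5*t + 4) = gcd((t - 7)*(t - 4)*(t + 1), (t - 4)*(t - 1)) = t - 4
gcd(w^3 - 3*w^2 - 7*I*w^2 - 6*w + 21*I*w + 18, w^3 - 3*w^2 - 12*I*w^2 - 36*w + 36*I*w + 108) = w^2 + w*(-3 - 6*I) + 18*I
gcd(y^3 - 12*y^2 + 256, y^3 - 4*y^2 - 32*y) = y^2 - 4*y - 32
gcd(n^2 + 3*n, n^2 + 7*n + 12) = n + 3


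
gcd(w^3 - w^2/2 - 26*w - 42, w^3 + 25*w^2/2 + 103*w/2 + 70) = w + 7/2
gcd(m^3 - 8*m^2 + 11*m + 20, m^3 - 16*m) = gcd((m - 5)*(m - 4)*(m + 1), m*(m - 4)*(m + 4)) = m - 4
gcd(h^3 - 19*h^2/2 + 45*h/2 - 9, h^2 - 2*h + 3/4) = h - 1/2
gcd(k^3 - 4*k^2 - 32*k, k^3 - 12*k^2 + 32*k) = k^2 - 8*k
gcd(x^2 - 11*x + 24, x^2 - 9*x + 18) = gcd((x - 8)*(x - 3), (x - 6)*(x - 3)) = x - 3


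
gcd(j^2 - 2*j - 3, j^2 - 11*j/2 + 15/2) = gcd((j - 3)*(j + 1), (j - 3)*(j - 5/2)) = j - 3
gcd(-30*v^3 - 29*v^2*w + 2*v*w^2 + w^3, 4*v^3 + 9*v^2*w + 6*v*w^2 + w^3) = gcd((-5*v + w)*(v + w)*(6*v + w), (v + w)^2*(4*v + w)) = v + w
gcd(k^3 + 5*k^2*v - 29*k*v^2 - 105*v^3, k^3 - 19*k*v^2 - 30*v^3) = -k^2 + 2*k*v + 15*v^2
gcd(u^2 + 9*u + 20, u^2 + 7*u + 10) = u + 5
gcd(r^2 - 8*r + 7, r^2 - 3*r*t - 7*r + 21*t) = r - 7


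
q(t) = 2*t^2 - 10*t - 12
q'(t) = 4*t - 10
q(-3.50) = 47.50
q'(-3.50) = -24.00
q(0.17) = -13.64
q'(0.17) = -9.32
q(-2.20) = 19.68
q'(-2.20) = -18.80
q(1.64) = -23.02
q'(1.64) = -3.44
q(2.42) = -24.49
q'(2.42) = -0.32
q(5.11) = -10.88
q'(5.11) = 10.44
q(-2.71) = 29.79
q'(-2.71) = -20.84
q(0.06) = -12.59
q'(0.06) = -9.76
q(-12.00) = 396.00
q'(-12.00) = -58.00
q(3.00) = -24.00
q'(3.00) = 2.00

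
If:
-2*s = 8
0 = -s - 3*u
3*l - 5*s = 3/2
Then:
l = -37/6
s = -4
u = 4/3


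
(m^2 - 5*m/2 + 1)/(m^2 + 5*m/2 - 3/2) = (m - 2)/(m + 3)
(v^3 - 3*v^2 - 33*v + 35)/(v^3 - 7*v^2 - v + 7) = (v + 5)/(v + 1)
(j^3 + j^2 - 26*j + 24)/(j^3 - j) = (j^2 + 2*j - 24)/(j*(j + 1))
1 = 1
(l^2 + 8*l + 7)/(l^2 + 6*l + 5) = (l + 7)/(l + 5)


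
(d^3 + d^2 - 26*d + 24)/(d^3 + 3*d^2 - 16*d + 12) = (d - 4)/(d - 2)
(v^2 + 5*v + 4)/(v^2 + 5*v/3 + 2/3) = 3*(v + 4)/(3*v + 2)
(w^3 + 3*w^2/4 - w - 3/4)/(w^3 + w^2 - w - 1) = (w + 3/4)/(w + 1)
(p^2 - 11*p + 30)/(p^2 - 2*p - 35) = (-p^2 + 11*p - 30)/(-p^2 + 2*p + 35)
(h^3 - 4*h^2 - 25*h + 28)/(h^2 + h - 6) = (h^3 - 4*h^2 - 25*h + 28)/(h^2 + h - 6)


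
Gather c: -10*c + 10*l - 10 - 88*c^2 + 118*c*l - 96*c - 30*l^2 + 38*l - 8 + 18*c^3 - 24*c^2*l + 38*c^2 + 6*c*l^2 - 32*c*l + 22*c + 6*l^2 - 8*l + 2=18*c^3 + c^2*(-24*l - 50) + c*(6*l^2 + 86*l - 84) - 24*l^2 + 40*l - 16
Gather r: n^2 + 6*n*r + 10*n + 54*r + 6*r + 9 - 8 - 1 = n^2 + 10*n + r*(6*n + 60)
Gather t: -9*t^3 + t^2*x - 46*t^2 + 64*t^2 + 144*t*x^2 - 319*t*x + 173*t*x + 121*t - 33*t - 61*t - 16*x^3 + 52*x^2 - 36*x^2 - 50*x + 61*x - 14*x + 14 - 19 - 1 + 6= -9*t^3 + t^2*(x + 18) + t*(144*x^2 - 146*x + 27) - 16*x^3 + 16*x^2 - 3*x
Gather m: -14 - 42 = -56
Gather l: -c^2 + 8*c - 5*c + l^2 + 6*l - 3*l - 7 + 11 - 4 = -c^2 + 3*c + l^2 + 3*l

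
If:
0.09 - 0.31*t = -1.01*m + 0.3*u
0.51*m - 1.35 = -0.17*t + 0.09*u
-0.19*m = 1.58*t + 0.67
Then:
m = 8.49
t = -1.44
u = 30.37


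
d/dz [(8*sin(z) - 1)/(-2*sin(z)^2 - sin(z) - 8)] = (16*sin(z)^2 - 4*sin(z) - 65)*cos(z)/(sin(z) - cos(2*z) + 9)^2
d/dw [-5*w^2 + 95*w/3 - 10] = 95/3 - 10*w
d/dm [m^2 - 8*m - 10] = 2*m - 8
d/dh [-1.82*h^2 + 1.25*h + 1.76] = 1.25 - 3.64*h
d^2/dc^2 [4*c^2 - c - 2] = 8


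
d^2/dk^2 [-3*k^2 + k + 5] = -6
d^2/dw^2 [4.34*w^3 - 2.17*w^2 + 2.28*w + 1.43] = 26.04*w - 4.34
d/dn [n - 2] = 1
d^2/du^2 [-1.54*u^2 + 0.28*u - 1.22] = -3.08000000000000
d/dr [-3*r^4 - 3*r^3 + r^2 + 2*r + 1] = -12*r^3 - 9*r^2 + 2*r + 2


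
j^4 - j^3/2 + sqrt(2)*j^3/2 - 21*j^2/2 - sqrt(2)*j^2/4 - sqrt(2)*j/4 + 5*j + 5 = (j - 1)*(j + 1/2)*(j - 2*sqrt(2))*(j + 5*sqrt(2)/2)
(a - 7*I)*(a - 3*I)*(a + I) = a^3 - 9*I*a^2 - 11*a - 21*I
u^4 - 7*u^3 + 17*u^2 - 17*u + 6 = (u - 3)*(u - 2)*(u - 1)^2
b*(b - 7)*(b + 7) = b^3 - 49*b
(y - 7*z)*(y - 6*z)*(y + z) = y^3 - 12*y^2*z + 29*y*z^2 + 42*z^3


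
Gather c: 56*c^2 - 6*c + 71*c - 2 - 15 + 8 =56*c^2 + 65*c - 9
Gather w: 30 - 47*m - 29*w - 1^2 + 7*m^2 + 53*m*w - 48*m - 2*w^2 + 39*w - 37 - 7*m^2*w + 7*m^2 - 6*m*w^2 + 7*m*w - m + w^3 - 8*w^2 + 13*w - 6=14*m^2 - 96*m + w^3 + w^2*(-6*m - 10) + w*(-7*m^2 + 60*m + 23) - 14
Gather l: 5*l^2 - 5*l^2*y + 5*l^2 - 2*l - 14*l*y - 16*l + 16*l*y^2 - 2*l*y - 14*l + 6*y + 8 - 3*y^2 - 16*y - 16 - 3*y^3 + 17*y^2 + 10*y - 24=l^2*(10 - 5*y) + l*(16*y^2 - 16*y - 32) - 3*y^3 + 14*y^2 - 32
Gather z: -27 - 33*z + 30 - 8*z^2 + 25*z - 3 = -8*z^2 - 8*z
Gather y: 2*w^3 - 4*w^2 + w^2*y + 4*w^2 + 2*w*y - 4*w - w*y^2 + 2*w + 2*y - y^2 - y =2*w^3 - 2*w + y^2*(-w - 1) + y*(w^2 + 2*w + 1)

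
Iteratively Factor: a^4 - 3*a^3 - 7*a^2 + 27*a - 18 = (a + 3)*(a^3 - 6*a^2 + 11*a - 6) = (a - 2)*(a + 3)*(a^2 - 4*a + 3) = (a - 2)*(a - 1)*(a + 3)*(a - 3)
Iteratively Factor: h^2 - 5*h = (h)*(h - 5)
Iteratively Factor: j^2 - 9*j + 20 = (j - 5)*(j - 4)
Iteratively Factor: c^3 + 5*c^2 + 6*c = (c + 3)*(c^2 + 2*c) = c*(c + 3)*(c + 2)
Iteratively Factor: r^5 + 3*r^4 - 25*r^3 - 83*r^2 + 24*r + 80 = (r - 5)*(r^4 + 8*r^3 + 15*r^2 - 8*r - 16) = (r - 5)*(r + 4)*(r^3 + 4*r^2 - r - 4) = (r - 5)*(r - 1)*(r + 4)*(r^2 + 5*r + 4) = (r - 5)*(r - 1)*(r + 4)^2*(r + 1)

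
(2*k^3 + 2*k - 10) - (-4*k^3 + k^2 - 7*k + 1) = 6*k^3 - k^2 + 9*k - 11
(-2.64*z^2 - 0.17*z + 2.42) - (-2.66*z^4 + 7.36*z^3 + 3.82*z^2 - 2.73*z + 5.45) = 2.66*z^4 - 7.36*z^3 - 6.46*z^2 + 2.56*z - 3.03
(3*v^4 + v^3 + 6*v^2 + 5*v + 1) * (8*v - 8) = 24*v^5 - 16*v^4 + 40*v^3 - 8*v^2 - 32*v - 8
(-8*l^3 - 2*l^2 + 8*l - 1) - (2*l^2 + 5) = -8*l^3 - 4*l^2 + 8*l - 6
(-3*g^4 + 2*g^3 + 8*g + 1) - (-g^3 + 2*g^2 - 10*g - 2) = -3*g^4 + 3*g^3 - 2*g^2 + 18*g + 3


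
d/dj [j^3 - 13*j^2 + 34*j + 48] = 3*j^2 - 26*j + 34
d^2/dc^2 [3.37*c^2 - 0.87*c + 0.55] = 6.74000000000000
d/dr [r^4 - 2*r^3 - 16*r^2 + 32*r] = 4*r^3 - 6*r^2 - 32*r + 32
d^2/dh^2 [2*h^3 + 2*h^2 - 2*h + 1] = 12*h + 4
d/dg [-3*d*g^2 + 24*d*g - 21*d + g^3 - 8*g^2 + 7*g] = -6*d*g + 24*d + 3*g^2 - 16*g + 7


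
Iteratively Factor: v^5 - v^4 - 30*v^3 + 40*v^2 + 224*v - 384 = (v - 3)*(v^4 + 2*v^3 - 24*v^2 - 32*v + 128) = (v - 3)*(v + 4)*(v^3 - 2*v^2 - 16*v + 32) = (v - 3)*(v - 2)*(v + 4)*(v^2 - 16) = (v - 4)*(v - 3)*(v - 2)*(v + 4)*(v + 4)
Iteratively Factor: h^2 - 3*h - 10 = (h - 5)*(h + 2)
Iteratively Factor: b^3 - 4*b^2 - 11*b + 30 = (b + 3)*(b^2 - 7*b + 10) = (b - 5)*(b + 3)*(b - 2)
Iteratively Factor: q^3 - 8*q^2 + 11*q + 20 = (q - 5)*(q^2 - 3*q - 4) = (q - 5)*(q + 1)*(q - 4)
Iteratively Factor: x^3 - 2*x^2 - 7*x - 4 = (x - 4)*(x^2 + 2*x + 1) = (x - 4)*(x + 1)*(x + 1)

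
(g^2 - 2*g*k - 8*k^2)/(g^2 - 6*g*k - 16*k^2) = (g - 4*k)/(g - 8*k)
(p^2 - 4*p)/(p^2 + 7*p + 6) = p*(p - 4)/(p^2 + 7*p + 6)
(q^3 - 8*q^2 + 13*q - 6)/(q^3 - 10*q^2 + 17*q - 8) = (q - 6)/(q - 8)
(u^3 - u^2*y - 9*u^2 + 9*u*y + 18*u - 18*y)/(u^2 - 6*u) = u - y - 3 + 3*y/u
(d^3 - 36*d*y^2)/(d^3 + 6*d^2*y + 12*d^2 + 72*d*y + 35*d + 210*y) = d*(d - 6*y)/(d^2 + 12*d + 35)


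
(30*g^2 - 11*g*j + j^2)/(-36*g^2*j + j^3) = (-5*g + j)/(j*(6*g + j))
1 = 1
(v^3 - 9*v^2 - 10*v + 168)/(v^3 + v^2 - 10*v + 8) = (v^2 - 13*v + 42)/(v^2 - 3*v + 2)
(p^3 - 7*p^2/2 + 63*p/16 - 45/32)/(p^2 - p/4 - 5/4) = (8*p^2 - 18*p + 9)/(8*(p + 1))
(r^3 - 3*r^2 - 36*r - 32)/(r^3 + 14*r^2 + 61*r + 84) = (r^2 - 7*r - 8)/(r^2 + 10*r + 21)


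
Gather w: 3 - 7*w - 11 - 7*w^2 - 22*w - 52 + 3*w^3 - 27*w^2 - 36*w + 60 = 3*w^3 - 34*w^2 - 65*w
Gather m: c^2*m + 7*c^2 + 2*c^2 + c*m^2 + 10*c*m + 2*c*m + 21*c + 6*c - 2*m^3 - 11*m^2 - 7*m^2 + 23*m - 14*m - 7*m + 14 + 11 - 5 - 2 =9*c^2 + 27*c - 2*m^3 + m^2*(c - 18) + m*(c^2 + 12*c + 2) + 18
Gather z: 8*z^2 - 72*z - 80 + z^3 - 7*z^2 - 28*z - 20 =z^3 + z^2 - 100*z - 100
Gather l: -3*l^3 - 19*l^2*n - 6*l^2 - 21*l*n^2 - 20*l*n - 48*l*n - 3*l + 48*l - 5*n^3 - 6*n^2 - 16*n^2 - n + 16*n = -3*l^3 + l^2*(-19*n - 6) + l*(-21*n^2 - 68*n + 45) - 5*n^3 - 22*n^2 + 15*n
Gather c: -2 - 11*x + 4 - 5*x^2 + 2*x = -5*x^2 - 9*x + 2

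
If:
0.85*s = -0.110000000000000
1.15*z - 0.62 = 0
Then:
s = -0.13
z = 0.54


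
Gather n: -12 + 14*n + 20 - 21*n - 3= 5 - 7*n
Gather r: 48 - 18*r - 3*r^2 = -3*r^2 - 18*r + 48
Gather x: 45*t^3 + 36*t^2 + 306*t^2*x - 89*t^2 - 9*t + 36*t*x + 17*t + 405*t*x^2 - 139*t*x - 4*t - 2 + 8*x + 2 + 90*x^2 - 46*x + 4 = 45*t^3 - 53*t^2 + 4*t + x^2*(405*t + 90) + x*(306*t^2 - 103*t - 38) + 4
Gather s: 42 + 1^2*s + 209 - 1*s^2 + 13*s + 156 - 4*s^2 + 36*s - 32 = -5*s^2 + 50*s + 375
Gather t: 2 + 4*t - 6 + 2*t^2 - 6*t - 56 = 2*t^2 - 2*t - 60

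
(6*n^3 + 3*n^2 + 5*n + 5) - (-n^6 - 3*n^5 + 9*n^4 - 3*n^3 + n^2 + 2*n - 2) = n^6 + 3*n^5 - 9*n^4 + 9*n^3 + 2*n^2 + 3*n + 7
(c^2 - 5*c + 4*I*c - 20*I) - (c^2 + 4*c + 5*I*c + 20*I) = -9*c - I*c - 40*I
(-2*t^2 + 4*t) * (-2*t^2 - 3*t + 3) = 4*t^4 - 2*t^3 - 18*t^2 + 12*t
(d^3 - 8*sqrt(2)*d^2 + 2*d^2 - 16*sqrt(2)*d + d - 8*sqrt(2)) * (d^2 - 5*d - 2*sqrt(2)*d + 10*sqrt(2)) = d^5 - 10*sqrt(2)*d^4 - 3*d^4 + 23*d^3 + 30*sqrt(2)*d^3 - 101*d^2 + 90*sqrt(2)*d^2 - 288*d + 50*sqrt(2)*d - 160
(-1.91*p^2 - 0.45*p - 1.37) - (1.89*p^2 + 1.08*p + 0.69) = -3.8*p^2 - 1.53*p - 2.06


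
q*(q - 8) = q^2 - 8*q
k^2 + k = k*(k + 1)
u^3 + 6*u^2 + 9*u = u*(u + 3)^2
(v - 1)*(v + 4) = v^2 + 3*v - 4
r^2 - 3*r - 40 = (r - 8)*(r + 5)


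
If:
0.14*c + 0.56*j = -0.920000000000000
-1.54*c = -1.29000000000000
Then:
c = 0.84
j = -1.85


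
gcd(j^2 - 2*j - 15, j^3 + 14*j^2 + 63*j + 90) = j + 3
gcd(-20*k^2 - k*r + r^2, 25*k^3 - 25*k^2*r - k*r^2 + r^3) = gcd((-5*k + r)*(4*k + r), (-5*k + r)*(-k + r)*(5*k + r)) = -5*k + r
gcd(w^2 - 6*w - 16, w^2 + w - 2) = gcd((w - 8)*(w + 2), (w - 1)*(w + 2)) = w + 2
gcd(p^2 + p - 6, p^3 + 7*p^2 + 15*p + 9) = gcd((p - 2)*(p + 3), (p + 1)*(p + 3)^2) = p + 3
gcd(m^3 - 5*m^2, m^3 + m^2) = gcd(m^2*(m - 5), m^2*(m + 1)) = m^2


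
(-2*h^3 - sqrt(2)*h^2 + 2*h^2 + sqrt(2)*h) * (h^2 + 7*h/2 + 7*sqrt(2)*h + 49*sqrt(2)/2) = -2*h^5 - 15*sqrt(2)*h^4 - 5*h^4 - 75*sqrt(2)*h^3/2 - 7*h^3 - 35*h^2 + 105*sqrt(2)*h^2/2 + 49*h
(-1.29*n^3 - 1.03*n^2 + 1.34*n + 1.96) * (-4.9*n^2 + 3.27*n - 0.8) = 6.321*n^5 + 0.8287*n^4 - 8.9021*n^3 - 4.3982*n^2 + 5.3372*n - 1.568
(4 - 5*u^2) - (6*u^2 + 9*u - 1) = -11*u^2 - 9*u + 5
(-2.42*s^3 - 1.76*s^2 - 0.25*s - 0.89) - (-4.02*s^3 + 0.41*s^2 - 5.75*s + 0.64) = 1.6*s^3 - 2.17*s^2 + 5.5*s - 1.53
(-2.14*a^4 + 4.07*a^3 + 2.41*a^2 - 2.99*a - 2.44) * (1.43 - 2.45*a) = 5.243*a^5 - 13.0317*a^4 - 0.0844000000000005*a^3 + 10.7718*a^2 + 1.7023*a - 3.4892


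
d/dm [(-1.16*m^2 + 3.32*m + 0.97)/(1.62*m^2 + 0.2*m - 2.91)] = (-5.6104*m^2 + 3.6084*m - 9.8552)/(2.6244*m^4 + 0.648*m^3 - 9.3884*m^2 - 1.164*m + 8.4681)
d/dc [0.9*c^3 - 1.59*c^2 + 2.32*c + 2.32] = 2.7*c^2 - 3.18*c + 2.32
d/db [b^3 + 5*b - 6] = 3*b^2 + 5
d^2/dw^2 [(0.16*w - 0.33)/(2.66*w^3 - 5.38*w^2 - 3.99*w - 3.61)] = (6.792576*w^5 - 41.757744*w^4 + 88.21952*w^3 - 17.858388*w^2 - 80.161152*w - 2.298126)/(18.821096*w^9 - 114.200184*w^8 + 146.28138*w^7 + 110.250932*w^6 + 90.549858*w^5 - 340.532022*w^4 - 424.482933*w^3 - 382.752777*w^2 - 155.994237*w - 47.045881)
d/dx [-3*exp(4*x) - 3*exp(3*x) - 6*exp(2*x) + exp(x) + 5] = (-12*exp(3*x) - 9*exp(2*x) - 12*exp(x) + 1)*exp(x)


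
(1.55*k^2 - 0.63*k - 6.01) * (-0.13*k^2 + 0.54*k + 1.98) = -0.2015*k^4 + 0.9189*k^3 + 3.5101*k^2 - 4.4928*k - 11.8998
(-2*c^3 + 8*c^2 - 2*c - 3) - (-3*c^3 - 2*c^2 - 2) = c^3 + 10*c^2 - 2*c - 1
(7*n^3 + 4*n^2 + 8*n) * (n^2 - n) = 7*n^5 - 3*n^4 + 4*n^3 - 8*n^2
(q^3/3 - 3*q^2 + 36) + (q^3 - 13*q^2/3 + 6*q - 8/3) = 4*q^3/3 - 22*q^2/3 + 6*q + 100/3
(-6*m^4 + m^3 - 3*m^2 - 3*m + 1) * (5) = -30*m^4 + 5*m^3 - 15*m^2 - 15*m + 5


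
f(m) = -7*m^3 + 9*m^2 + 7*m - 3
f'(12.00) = -2801.00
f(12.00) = -10719.00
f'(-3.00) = -236.00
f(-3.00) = 246.00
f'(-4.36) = -470.68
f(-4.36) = 717.74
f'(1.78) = -27.50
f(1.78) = -1.50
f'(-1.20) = -44.84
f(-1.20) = 13.66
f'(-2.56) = -176.71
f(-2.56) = 155.50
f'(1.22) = -2.30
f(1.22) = 6.22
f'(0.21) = 9.85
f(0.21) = -1.20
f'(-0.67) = -14.49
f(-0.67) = -1.54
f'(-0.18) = 3.08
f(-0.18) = -3.93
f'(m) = -21*m^2 + 18*m + 7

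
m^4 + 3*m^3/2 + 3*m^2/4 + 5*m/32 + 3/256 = (m + 1/4)^3*(m + 3/4)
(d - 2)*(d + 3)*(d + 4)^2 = d^4 + 9*d^3 + 18*d^2 - 32*d - 96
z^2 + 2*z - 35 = (z - 5)*(z + 7)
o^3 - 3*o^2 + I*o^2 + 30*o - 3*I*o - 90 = (o - 3)*(o - 5*I)*(o + 6*I)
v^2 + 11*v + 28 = (v + 4)*(v + 7)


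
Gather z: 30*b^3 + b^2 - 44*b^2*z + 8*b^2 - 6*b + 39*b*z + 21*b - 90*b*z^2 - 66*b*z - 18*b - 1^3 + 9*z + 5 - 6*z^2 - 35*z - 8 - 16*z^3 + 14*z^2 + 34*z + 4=30*b^3 + 9*b^2 - 3*b - 16*z^3 + z^2*(8 - 90*b) + z*(-44*b^2 - 27*b + 8)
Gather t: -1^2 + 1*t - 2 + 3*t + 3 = 4*t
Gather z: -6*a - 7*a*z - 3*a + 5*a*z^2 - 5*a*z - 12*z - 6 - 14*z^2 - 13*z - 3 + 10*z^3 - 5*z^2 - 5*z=-9*a + 10*z^3 + z^2*(5*a - 19) + z*(-12*a - 30) - 9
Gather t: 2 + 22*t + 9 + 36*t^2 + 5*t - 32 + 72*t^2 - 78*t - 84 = 108*t^2 - 51*t - 105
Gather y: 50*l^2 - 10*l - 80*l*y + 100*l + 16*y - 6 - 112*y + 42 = 50*l^2 + 90*l + y*(-80*l - 96) + 36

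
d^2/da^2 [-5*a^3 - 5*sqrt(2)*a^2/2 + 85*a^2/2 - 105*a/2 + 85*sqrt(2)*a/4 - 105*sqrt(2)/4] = -30*a - 5*sqrt(2) + 85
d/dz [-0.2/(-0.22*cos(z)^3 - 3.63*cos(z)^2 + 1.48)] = (0.132*cos(z) + 1.452)*sin(z)*cos(z)/(0.22*cos(z)^3 + 3.63*cos(z)^2 - 1.48)^2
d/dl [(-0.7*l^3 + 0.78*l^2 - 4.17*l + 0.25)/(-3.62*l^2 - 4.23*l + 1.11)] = (2.534*l^4 + 5.922*l^3 - 20.7258*l^2 + 3.5416*l - 3.5712)/(13.1044*l^4 + 30.6252*l^3 + 9.8565*l^2 - 9.3906*l + 1.2321)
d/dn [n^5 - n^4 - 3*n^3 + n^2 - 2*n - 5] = 5*n^4 - 4*n^3 - 9*n^2 + 2*n - 2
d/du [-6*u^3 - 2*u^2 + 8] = 2*u*(-9*u - 2)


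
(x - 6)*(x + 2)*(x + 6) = x^3 + 2*x^2 - 36*x - 72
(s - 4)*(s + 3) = s^2 - s - 12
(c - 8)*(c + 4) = c^2 - 4*c - 32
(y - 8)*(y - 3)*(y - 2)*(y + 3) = y^4 - 10*y^3 + 7*y^2 + 90*y - 144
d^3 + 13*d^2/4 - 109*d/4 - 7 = (d - 4)*(d + 1/4)*(d + 7)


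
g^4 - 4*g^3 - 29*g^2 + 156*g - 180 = (g - 5)*(g - 3)*(g - 2)*(g + 6)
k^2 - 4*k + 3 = (k - 3)*(k - 1)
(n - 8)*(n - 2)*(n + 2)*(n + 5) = n^4 - 3*n^3 - 44*n^2 + 12*n + 160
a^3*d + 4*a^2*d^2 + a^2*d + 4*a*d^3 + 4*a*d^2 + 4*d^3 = (a + 2*d)^2*(a*d + d)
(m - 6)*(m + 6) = m^2 - 36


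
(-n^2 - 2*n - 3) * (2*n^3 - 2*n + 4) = -2*n^5 - 4*n^4 - 4*n^3 - 2*n - 12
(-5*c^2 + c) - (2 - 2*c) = -5*c^2 + 3*c - 2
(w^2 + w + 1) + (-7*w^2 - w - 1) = -6*w^2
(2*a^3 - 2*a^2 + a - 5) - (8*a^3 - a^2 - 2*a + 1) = -6*a^3 - a^2 + 3*a - 6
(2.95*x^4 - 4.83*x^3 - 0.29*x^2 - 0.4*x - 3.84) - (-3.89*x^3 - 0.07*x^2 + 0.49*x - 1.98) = 2.95*x^4 - 0.94*x^3 - 0.22*x^2 - 0.89*x - 1.86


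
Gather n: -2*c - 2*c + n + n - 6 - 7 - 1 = -4*c + 2*n - 14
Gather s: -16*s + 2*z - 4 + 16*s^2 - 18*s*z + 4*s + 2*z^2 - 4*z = 16*s^2 + s*(-18*z - 12) + 2*z^2 - 2*z - 4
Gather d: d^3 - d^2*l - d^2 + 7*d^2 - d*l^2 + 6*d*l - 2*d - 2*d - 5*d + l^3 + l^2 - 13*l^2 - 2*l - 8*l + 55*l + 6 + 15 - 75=d^3 + d^2*(6 - l) + d*(-l^2 + 6*l - 9) + l^3 - 12*l^2 + 45*l - 54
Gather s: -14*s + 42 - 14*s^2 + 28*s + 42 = -14*s^2 + 14*s + 84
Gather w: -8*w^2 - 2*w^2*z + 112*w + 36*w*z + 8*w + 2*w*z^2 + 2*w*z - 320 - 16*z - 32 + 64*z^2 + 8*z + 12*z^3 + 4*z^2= w^2*(-2*z - 8) + w*(2*z^2 + 38*z + 120) + 12*z^3 + 68*z^2 - 8*z - 352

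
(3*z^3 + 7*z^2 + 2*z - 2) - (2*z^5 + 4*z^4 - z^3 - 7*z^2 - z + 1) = -2*z^5 - 4*z^4 + 4*z^3 + 14*z^2 + 3*z - 3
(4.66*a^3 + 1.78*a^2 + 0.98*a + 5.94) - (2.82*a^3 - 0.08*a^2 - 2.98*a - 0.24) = 1.84*a^3 + 1.86*a^2 + 3.96*a + 6.18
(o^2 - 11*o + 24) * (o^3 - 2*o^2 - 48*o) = o^5 - 13*o^4 - 2*o^3 + 480*o^2 - 1152*o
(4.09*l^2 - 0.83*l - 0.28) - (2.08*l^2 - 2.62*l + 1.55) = 2.01*l^2 + 1.79*l - 1.83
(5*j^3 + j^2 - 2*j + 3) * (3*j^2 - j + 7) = 15*j^5 - 2*j^4 + 28*j^3 + 18*j^2 - 17*j + 21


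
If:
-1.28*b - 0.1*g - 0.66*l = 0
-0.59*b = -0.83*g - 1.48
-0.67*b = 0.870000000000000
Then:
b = -1.30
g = -2.71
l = 2.93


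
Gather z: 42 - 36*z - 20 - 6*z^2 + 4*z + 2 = -6*z^2 - 32*z + 24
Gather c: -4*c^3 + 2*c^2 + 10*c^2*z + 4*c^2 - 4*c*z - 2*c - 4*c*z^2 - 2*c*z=-4*c^3 + c^2*(10*z + 6) + c*(-4*z^2 - 6*z - 2)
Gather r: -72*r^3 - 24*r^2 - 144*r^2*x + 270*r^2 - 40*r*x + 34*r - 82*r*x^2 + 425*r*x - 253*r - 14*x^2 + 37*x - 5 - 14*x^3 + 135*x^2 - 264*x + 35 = -72*r^3 + r^2*(246 - 144*x) + r*(-82*x^2 + 385*x - 219) - 14*x^3 + 121*x^2 - 227*x + 30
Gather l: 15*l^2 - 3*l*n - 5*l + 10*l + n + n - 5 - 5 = 15*l^2 + l*(5 - 3*n) + 2*n - 10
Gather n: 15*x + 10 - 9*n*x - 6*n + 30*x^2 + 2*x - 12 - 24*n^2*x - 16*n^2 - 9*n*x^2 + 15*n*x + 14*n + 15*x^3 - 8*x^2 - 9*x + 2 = n^2*(-24*x - 16) + n*(-9*x^2 + 6*x + 8) + 15*x^3 + 22*x^2 + 8*x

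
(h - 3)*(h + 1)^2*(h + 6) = h^4 + 5*h^3 - 11*h^2 - 33*h - 18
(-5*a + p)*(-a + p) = 5*a^2 - 6*a*p + p^2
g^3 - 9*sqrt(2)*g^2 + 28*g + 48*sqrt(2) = (g - 6*sqrt(2))*(g - 4*sqrt(2))*(g + sqrt(2))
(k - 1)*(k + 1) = k^2 - 1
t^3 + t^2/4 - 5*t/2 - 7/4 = (t - 7/4)*(t + 1)^2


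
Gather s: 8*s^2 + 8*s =8*s^2 + 8*s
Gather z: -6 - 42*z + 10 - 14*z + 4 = 8 - 56*z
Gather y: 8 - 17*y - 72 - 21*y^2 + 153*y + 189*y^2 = 168*y^2 + 136*y - 64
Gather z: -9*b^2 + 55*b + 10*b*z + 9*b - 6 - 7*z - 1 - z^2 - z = -9*b^2 + 64*b - z^2 + z*(10*b - 8) - 7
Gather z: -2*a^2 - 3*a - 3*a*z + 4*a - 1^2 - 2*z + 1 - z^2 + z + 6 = -2*a^2 + a - z^2 + z*(-3*a - 1) + 6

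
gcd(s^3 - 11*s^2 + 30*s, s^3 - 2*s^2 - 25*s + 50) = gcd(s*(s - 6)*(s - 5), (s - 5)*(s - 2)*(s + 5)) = s - 5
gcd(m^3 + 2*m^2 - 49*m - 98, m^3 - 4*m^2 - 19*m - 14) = m^2 - 5*m - 14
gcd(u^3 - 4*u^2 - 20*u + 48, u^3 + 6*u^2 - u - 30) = u - 2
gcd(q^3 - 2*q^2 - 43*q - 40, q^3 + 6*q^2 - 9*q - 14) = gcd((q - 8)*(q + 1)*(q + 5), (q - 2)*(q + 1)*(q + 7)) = q + 1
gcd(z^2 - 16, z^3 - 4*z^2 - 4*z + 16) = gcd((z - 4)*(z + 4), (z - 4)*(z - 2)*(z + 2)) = z - 4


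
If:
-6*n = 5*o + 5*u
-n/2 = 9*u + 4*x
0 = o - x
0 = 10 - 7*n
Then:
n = 10/7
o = -103/35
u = 43/35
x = -103/35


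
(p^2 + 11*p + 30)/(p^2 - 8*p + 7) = (p^2 + 11*p + 30)/(p^2 - 8*p + 7)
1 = 1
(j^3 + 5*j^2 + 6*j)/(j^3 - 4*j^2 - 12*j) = (j + 3)/(j - 6)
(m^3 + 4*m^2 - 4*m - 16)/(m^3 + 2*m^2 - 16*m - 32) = (m - 2)/(m - 4)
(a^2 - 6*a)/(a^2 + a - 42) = a/(a + 7)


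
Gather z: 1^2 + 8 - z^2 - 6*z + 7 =-z^2 - 6*z + 16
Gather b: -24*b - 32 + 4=-24*b - 28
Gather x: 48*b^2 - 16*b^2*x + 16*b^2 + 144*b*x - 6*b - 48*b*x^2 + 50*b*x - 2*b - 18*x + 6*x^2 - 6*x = 64*b^2 - 8*b + x^2*(6 - 48*b) + x*(-16*b^2 + 194*b - 24)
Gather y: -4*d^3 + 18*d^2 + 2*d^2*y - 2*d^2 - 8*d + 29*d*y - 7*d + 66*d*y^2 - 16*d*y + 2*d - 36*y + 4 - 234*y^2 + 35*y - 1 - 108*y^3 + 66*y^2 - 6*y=-4*d^3 + 16*d^2 - 13*d - 108*y^3 + y^2*(66*d - 168) + y*(2*d^2 + 13*d - 7) + 3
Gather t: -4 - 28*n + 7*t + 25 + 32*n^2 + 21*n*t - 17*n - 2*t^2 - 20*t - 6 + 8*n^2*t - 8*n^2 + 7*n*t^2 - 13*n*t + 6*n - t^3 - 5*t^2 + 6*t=24*n^2 - 39*n - t^3 + t^2*(7*n - 7) + t*(8*n^2 + 8*n - 7) + 15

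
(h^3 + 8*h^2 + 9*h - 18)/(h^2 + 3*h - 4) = (h^2 + 9*h + 18)/(h + 4)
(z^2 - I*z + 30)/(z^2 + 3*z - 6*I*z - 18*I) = (z + 5*I)/(z + 3)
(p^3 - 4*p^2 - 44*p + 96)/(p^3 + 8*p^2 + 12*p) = (p^2 - 10*p + 16)/(p*(p + 2))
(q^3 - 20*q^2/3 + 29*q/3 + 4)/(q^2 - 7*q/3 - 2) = (3*q^2 - 11*q - 4)/(3*q + 2)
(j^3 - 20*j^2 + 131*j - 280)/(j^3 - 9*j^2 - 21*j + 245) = (j^2 - 13*j + 40)/(j^2 - 2*j - 35)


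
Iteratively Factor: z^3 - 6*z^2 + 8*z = (z)*(z^2 - 6*z + 8) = z*(z - 2)*(z - 4)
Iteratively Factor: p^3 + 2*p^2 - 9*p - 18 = (p + 3)*(p^2 - p - 6) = (p + 2)*(p + 3)*(p - 3)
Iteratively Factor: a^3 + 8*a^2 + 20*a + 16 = (a + 4)*(a^2 + 4*a + 4) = (a + 2)*(a + 4)*(a + 2)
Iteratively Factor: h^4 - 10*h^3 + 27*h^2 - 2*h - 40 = (h + 1)*(h^3 - 11*h^2 + 38*h - 40) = (h - 4)*(h + 1)*(h^2 - 7*h + 10) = (h - 5)*(h - 4)*(h + 1)*(h - 2)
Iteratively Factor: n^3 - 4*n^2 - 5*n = (n + 1)*(n^2 - 5*n) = (n - 5)*(n + 1)*(n)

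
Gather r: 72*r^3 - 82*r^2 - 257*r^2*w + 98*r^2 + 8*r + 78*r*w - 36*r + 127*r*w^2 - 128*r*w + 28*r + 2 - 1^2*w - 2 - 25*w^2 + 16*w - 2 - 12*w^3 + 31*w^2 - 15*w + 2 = 72*r^3 + r^2*(16 - 257*w) + r*(127*w^2 - 50*w) - 12*w^3 + 6*w^2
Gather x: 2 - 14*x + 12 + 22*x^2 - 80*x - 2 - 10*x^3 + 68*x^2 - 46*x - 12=-10*x^3 + 90*x^2 - 140*x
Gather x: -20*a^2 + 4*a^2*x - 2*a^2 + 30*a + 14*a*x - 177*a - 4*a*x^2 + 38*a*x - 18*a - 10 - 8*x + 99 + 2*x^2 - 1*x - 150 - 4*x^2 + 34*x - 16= -22*a^2 - 165*a + x^2*(-4*a - 2) + x*(4*a^2 + 52*a + 25) - 77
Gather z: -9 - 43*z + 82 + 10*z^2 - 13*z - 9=10*z^2 - 56*z + 64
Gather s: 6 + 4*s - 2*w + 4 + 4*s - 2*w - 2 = 8*s - 4*w + 8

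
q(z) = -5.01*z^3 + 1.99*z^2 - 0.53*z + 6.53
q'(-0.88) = -15.67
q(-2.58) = 107.18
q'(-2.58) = -110.84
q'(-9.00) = -1253.78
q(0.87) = 4.28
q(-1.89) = 48.46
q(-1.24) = 19.80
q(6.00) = -1007.17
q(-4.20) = 415.04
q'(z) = -15.03*z^2 + 3.98*z - 0.53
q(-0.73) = 9.93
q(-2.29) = 78.34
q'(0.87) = -8.44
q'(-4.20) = -282.38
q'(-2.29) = -88.46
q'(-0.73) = -11.44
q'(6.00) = -517.73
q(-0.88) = 11.95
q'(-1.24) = -28.58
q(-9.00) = 3824.78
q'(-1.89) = -61.74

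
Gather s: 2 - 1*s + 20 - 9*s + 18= 40 - 10*s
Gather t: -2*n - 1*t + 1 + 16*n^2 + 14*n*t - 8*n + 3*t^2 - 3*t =16*n^2 - 10*n + 3*t^2 + t*(14*n - 4) + 1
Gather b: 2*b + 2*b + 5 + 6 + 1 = 4*b + 12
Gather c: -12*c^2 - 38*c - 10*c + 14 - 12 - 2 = -12*c^2 - 48*c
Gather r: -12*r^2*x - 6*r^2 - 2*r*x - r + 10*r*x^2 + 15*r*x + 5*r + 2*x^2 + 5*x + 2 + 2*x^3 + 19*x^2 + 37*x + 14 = r^2*(-12*x - 6) + r*(10*x^2 + 13*x + 4) + 2*x^3 + 21*x^2 + 42*x + 16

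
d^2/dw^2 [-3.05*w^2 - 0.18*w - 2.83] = -6.10000000000000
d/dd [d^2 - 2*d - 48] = 2*d - 2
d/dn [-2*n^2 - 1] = -4*n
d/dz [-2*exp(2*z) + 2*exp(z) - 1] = (2 - 4*exp(z))*exp(z)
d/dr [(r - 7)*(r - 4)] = 2*r - 11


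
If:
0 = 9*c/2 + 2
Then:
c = -4/9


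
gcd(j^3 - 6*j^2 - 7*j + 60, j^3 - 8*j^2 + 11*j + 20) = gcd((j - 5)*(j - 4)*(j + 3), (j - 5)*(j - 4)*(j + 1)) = j^2 - 9*j + 20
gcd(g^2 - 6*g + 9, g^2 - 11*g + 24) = g - 3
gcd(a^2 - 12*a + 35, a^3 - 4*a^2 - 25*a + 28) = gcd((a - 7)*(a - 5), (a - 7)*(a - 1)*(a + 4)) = a - 7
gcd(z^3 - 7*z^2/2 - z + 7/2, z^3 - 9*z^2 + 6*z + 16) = z + 1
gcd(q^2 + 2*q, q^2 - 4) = q + 2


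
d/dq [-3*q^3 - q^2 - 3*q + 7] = -9*q^2 - 2*q - 3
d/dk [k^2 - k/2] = 2*k - 1/2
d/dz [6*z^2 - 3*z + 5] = 12*z - 3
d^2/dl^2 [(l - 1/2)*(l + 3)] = 2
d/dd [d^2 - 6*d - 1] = 2*d - 6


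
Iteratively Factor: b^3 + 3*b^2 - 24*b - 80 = (b + 4)*(b^2 - b - 20) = (b - 5)*(b + 4)*(b + 4)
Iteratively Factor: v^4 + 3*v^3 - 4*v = (v + 2)*(v^3 + v^2 - 2*v) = v*(v + 2)*(v^2 + v - 2) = v*(v + 2)^2*(v - 1)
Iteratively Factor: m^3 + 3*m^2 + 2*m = (m)*(m^2 + 3*m + 2) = m*(m + 2)*(m + 1)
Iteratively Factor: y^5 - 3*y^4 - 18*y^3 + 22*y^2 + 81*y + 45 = (y + 3)*(y^4 - 6*y^3 + 22*y + 15) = (y - 5)*(y + 3)*(y^3 - y^2 - 5*y - 3) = (y - 5)*(y + 1)*(y + 3)*(y^2 - 2*y - 3) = (y - 5)*(y + 1)^2*(y + 3)*(y - 3)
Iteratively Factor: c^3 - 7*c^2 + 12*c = (c - 4)*(c^2 - 3*c) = c*(c - 4)*(c - 3)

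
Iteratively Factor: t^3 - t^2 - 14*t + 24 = (t - 2)*(t^2 + t - 12) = (t - 2)*(t + 4)*(t - 3)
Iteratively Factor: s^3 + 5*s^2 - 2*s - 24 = (s - 2)*(s^2 + 7*s + 12) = (s - 2)*(s + 3)*(s + 4)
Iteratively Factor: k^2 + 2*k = (k + 2)*(k)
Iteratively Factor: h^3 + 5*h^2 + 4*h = (h + 1)*(h^2 + 4*h) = h*(h + 1)*(h + 4)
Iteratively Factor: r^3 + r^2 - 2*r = (r - 1)*(r^2 + 2*r) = r*(r - 1)*(r + 2)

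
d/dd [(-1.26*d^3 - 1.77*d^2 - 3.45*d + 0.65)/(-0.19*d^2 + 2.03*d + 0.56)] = (0.2394*d^4 - 5.1156*d^3 - 6.3654*d^2 - 1.7354*d - 3.2515)/(0.0361*d^4 - 0.7714*d^3 + 3.9081*d^2 + 2.2736*d + 0.3136)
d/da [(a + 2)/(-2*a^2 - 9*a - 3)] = (-2*a^2 - 9*a + (a + 2)*(4*a + 9) - 3)/(2*a^2 + 9*a + 3)^2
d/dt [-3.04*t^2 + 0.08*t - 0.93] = 0.08 - 6.08*t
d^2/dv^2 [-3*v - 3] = 0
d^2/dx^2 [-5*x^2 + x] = -10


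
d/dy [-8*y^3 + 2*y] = 2 - 24*y^2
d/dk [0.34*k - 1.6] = 0.340000000000000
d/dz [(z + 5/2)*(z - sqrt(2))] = 2*z - sqrt(2) + 5/2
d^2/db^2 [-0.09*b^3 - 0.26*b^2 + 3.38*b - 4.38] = -0.54*b - 0.52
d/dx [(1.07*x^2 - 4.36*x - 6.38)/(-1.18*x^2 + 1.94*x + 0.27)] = (-3.069*x^2 - 14.479*x + 11.2)/(1.3924*x^4 - 4.5784*x^3 + 3.1264*x^2 + 1.0476*x + 0.0729)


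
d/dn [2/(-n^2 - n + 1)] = 2*(2*n + 1)/(n^2 + n - 1)^2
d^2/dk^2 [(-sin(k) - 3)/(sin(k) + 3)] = 0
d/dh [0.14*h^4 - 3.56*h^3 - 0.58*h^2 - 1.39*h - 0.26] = 0.56*h^3 - 10.68*h^2 - 1.16*h - 1.39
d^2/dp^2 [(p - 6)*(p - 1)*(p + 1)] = 6*p - 12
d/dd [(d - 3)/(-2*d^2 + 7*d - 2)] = (-2*d^2 + 7*d + (d - 3)*(4*d - 7) - 2)/(2*d^2 - 7*d + 2)^2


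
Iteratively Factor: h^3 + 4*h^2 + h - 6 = (h + 2)*(h^2 + 2*h - 3) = (h - 1)*(h + 2)*(h + 3)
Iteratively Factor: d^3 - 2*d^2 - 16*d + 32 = (d - 4)*(d^2 + 2*d - 8) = (d - 4)*(d + 4)*(d - 2)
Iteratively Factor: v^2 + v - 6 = (v + 3)*(v - 2)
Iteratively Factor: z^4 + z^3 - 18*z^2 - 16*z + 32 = (z - 1)*(z^3 + 2*z^2 - 16*z - 32) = (z - 1)*(z + 4)*(z^2 - 2*z - 8) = (z - 1)*(z + 2)*(z + 4)*(z - 4)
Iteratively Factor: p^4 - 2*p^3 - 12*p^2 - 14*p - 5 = (p + 1)*(p^3 - 3*p^2 - 9*p - 5) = (p + 1)^2*(p^2 - 4*p - 5) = (p - 5)*(p + 1)^2*(p + 1)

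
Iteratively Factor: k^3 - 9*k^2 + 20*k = (k)*(k^2 - 9*k + 20) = k*(k - 4)*(k - 5)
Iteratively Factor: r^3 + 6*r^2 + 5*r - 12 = (r + 3)*(r^2 + 3*r - 4) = (r + 3)*(r + 4)*(r - 1)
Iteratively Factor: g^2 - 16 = (g - 4)*(g + 4)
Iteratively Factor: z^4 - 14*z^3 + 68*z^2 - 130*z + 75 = (z - 1)*(z^3 - 13*z^2 + 55*z - 75) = (z - 5)*(z - 1)*(z^2 - 8*z + 15) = (z - 5)*(z - 3)*(z - 1)*(z - 5)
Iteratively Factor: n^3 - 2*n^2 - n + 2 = (n - 2)*(n^2 - 1) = (n - 2)*(n + 1)*(n - 1)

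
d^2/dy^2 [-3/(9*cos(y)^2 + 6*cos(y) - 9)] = (72*sin(y)^4 - 116*sin(y)^2 - 33*cos(y) + 9*cos(3*y) - 8)/(2*(-3*sin(y)^2 + 2*cos(y))^3)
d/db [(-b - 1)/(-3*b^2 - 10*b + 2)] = (3*b^2 + 10*b - 2*(b + 1)*(3*b + 5) - 2)/(3*b^2 + 10*b - 2)^2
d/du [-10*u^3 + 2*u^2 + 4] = 2*u*(2 - 15*u)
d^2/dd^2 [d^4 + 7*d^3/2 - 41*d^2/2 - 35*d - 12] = 12*d^2 + 21*d - 41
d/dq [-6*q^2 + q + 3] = 1 - 12*q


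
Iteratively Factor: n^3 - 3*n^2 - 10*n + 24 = (n + 3)*(n^2 - 6*n + 8) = (n - 4)*(n + 3)*(n - 2)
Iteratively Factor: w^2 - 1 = (w - 1)*(w + 1)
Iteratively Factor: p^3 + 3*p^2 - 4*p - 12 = (p + 2)*(p^2 + p - 6) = (p + 2)*(p + 3)*(p - 2)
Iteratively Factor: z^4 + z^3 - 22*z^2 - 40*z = (z + 2)*(z^3 - z^2 - 20*z) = (z - 5)*(z + 2)*(z^2 + 4*z) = z*(z - 5)*(z + 2)*(z + 4)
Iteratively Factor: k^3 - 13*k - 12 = (k - 4)*(k^2 + 4*k + 3) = (k - 4)*(k + 1)*(k + 3)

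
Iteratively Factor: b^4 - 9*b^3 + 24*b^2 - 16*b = (b - 4)*(b^3 - 5*b^2 + 4*b) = (b - 4)*(b - 1)*(b^2 - 4*b) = b*(b - 4)*(b - 1)*(b - 4)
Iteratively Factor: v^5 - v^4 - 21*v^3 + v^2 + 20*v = (v + 4)*(v^4 - 5*v^3 - v^2 + 5*v) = v*(v + 4)*(v^3 - 5*v^2 - v + 5) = v*(v + 1)*(v + 4)*(v^2 - 6*v + 5) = v*(v - 5)*(v + 1)*(v + 4)*(v - 1)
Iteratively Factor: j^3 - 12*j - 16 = (j + 2)*(j^2 - 2*j - 8) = (j - 4)*(j + 2)*(j + 2)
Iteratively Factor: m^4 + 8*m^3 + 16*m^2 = (m + 4)*(m^3 + 4*m^2) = m*(m + 4)*(m^2 + 4*m) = m^2*(m + 4)*(m + 4)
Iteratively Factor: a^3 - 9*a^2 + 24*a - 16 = (a - 4)*(a^2 - 5*a + 4) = (a - 4)*(a - 1)*(a - 4)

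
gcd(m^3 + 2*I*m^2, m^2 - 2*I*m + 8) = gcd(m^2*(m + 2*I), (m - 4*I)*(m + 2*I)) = m + 2*I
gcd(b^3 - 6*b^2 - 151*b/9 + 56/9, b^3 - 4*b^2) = 1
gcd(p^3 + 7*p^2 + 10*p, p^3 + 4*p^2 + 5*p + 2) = p + 2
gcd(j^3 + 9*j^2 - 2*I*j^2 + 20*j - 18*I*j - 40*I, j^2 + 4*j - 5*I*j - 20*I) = j + 4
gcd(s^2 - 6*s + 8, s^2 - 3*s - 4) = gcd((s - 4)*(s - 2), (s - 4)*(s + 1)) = s - 4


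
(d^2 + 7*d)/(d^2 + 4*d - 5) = d*(d + 7)/(d^2 + 4*d - 5)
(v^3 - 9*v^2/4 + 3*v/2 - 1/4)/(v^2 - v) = v - 5/4 + 1/(4*v)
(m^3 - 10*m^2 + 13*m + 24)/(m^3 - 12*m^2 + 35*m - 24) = (m + 1)/(m - 1)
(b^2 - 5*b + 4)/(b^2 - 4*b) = (b - 1)/b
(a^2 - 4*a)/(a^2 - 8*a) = (a - 4)/(a - 8)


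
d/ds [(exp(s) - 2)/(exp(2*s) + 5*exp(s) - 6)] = (-(exp(s) - 2)*(2*exp(s) + 5) + exp(2*s) + 5*exp(s) - 6)*exp(s)/(exp(2*s) + 5*exp(s) - 6)^2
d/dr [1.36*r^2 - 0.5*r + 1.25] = 2.72*r - 0.5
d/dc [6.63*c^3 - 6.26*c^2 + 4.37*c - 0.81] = 19.89*c^2 - 12.52*c + 4.37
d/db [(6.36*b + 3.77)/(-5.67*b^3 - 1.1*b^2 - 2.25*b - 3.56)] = (72.1224*b^3 + 71.1237*b^2 + 8.294*b - 14.1591)/(32.1489*b^6 + 12.474*b^5 + 26.725*b^4 + 45.3204*b^3 + 12.8945*b^2 + 16.02*b + 12.6736)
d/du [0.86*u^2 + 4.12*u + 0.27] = 1.72*u + 4.12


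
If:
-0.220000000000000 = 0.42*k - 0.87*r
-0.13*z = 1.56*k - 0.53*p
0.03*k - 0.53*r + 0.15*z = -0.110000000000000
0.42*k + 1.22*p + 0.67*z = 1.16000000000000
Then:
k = 0.18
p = 0.65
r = 0.34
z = 0.44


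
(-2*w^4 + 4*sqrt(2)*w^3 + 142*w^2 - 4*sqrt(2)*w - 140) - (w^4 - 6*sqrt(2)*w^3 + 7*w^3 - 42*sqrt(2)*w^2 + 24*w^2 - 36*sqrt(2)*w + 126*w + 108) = -3*w^4 - 7*w^3 + 10*sqrt(2)*w^3 + 42*sqrt(2)*w^2 + 118*w^2 - 126*w + 32*sqrt(2)*w - 248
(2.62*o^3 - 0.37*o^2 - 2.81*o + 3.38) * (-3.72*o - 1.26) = -9.7464*o^4 - 1.9248*o^3 + 10.9194*o^2 - 9.033*o - 4.2588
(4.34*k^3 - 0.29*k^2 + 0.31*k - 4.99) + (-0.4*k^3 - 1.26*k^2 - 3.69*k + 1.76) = 3.94*k^3 - 1.55*k^2 - 3.38*k - 3.23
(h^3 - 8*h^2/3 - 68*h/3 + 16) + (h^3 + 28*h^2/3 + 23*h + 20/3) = 2*h^3 + 20*h^2/3 + h/3 + 68/3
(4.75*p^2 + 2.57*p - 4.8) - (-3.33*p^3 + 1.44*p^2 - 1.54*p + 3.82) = 3.33*p^3 + 3.31*p^2 + 4.11*p - 8.62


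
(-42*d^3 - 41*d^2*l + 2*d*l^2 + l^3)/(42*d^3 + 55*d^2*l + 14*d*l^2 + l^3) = (-6*d + l)/(6*d + l)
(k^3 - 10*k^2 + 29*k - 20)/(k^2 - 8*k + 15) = (k^2 - 5*k + 4)/(k - 3)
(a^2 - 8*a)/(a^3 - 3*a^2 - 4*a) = (8 - a)/(-a^2 + 3*a + 4)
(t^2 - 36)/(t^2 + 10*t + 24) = (t - 6)/(t + 4)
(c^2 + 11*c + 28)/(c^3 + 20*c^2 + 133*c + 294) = (c + 4)/(c^2 + 13*c + 42)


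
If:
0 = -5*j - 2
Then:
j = -2/5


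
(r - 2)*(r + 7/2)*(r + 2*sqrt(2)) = r^3 + 3*r^2/2 + 2*sqrt(2)*r^2 - 7*r + 3*sqrt(2)*r - 14*sqrt(2)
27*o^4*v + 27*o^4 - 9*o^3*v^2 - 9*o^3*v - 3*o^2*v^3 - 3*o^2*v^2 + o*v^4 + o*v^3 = (-3*o + v)^2*(3*o + v)*(o*v + o)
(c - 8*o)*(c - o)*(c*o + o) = c^3*o - 9*c^2*o^2 + c^2*o + 8*c*o^3 - 9*c*o^2 + 8*o^3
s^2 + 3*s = s*(s + 3)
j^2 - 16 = (j - 4)*(j + 4)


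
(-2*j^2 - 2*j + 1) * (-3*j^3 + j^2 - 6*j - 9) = 6*j^5 + 4*j^4 + 7*j^3 + 31*j^2 + 12*j - 9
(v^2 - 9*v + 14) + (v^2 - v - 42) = 2*v^2 - 10*v - 28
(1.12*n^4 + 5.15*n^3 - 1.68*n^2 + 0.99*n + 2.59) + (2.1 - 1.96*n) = 1.12*n^4 + 5.15*n^3 - 1.68*n^2 - 0.97*n + 4.69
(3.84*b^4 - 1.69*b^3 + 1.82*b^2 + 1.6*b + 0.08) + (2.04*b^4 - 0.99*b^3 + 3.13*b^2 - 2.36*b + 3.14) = 5.88*b^4 - 2.68*b^3 + 4.95*b^2 - 0.76*b + 3.22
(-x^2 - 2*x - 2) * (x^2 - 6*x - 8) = -x^4 + 4*x^3 + 18*x^2 + 28*x + 16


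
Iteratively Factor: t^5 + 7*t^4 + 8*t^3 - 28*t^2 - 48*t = (t)*(t^4 + 7*t^3 + 8*t^2 - 28*t - 48) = t*(t + 3)*(t^3 + 4*t^2 - 4*t - 16) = t*(t + 2)*(t + 3)*(t^2 + 2*t - 8) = t*(t - 2)*(t + 2)*(t + 3)*(t + 4)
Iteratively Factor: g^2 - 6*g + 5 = (g - 5)*(g - 1)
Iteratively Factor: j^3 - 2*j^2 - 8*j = (j - 4)*(j^2 + 2*j) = j*(j - 4)*(j + 2)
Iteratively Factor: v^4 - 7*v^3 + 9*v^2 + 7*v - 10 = (v - 1)*(v^3 - 6*v^2 + 3*v + 10) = (v - 5)*(v - 1)*(v^2 - v - 2) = (v - 5)*(v - 2)*(v - 1)*(v + 1)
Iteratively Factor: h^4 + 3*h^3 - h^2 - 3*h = (h + 1)*(h^3 + 2*h^2 - 3*h) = (h + 1)*(h + 3)*(h^2 - h) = (h - 1)*(h + 1)*(h + 3)*(h)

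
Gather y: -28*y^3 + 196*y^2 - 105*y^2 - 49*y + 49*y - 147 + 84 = -28*y^3 + 91*y^2 - 63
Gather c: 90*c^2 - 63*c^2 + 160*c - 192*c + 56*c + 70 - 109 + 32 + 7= 27*c^2 + 24*c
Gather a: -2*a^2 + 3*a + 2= -2*a^2 + 3*a + 2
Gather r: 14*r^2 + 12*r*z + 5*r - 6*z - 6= 14*r^2 + r*(12*z + 5) - 6*z - 6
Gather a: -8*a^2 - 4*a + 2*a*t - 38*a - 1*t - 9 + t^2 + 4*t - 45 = -8*a^2 + a*(2*t - 42) + t^2 + 3*t - 54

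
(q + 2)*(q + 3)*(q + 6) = q^3 + 11*q^2 + 36*q + 36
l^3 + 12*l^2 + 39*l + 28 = (l + 1)*(l + 4)*(l + 7)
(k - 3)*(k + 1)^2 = k^3 - k^2 - 5*k - 3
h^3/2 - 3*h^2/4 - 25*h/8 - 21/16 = (h/2 + 1/4)*(h - 7/2)*(h + 3/2)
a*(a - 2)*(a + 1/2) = a^3 - 3*a^2/2 - a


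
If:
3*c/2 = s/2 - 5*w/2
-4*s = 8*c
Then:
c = -w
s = 2*w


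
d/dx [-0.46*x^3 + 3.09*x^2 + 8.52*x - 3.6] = -1.38*x^2 + 6.18*x + 8.52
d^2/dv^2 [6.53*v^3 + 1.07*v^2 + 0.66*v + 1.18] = 39.18*v + 2.14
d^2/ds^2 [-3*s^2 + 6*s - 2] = -6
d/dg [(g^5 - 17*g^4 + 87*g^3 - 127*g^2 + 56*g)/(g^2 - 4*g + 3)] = (3*g^4 - 44*g^3 + 215*g^2 - 426*g + 168)/(g^2 - 6*g + 9)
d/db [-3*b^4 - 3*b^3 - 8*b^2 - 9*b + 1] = -12*b^3 - 9*b^2 - 16*b - 9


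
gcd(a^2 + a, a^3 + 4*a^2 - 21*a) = a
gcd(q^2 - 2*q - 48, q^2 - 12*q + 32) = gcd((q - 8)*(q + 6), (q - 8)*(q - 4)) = q - 8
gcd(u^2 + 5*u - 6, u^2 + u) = 1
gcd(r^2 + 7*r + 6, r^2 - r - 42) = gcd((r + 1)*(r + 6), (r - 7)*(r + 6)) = r + 6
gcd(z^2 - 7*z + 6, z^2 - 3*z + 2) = z - 1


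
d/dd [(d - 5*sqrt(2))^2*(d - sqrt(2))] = 3*d^2 - 22*sqrt(2)*d + 70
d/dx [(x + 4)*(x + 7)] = 2*x + 11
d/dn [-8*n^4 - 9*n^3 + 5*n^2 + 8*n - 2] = -32*n^3 - 27*n^2 + 10*n + 8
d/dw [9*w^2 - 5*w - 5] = 18*w - 5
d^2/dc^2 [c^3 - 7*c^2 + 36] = 6*c - 14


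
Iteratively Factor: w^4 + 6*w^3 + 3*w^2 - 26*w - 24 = (w - 2)*(w^3 + 8*w^2 + 19*w + 12) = (w - 2)*(w + 4)*(w^2 + 4*w + 3) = (w - 2)*(w + 1)*(w + 4)*(w + 3)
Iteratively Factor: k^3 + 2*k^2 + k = (k + 1)*(k^2 + k) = k*(k + 1)*(k + 1)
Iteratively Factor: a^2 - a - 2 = (a + 1)*(a - 2)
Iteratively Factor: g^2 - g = (g)*(g - 1)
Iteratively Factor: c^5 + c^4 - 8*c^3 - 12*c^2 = (c + 2)*(c^4 - c^3 - 6*c^2) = (c - 3)*(c + 2)*(c^3 + 2*c^2) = c*(c - 3)*(c + 2)*(c^2 + 2*c) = c*(c - 3)*(c + 2)^2*(c)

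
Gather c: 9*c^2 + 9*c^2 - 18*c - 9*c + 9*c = 18*c^2 - 18*c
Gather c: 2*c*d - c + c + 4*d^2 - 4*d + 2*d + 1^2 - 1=2*c*d + 4*d^2 - 2*d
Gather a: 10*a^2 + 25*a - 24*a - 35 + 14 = 10*a^2 + a - 21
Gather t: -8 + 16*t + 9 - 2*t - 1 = 14*t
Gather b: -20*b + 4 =4 - 20*b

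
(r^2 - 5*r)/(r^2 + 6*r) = (r - 5)/(r + 6)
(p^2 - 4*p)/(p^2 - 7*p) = (p - 4)/(p - 7)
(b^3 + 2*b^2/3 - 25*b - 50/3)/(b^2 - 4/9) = 3*(b^2 - 25)/(3*b - 2)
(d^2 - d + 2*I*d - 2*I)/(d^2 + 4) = (d - 1)/(d - 2*I)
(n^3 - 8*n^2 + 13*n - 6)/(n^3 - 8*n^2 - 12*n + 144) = (n^2 - 2*n + 1)/(n^2 - 2*n - 24)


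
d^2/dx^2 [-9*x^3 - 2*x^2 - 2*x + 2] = -54*x - 4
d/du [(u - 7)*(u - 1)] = 2*u - 8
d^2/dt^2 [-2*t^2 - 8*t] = -4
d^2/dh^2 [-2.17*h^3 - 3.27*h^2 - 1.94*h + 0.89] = -13.02*h - 6.54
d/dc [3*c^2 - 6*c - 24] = 6*c - 6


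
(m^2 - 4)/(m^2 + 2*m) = (m - 2)/m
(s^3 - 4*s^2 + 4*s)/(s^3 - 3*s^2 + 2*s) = (s - 2)/(s - 1)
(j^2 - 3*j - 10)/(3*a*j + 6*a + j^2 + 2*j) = (j - 5)/(3*a + j)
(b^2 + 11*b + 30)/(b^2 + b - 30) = (b + 5)/(b - 5)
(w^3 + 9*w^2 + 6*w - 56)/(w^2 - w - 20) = (w^2 + 5*w - 14)/(w - 5)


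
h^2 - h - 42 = (h - 7)*(h + 6)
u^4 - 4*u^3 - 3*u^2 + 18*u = u*(u - 3)^2*(u + 2)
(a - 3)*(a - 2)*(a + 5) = a^3 - 19*a + 30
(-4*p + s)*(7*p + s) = -28*p^2 + 3*p*s + s^2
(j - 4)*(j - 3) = j^2 - 7*j + 12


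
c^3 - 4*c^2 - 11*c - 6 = (c - 6)*(c + 1)^2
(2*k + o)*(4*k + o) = 8*k^2 + 6*k*o + o^2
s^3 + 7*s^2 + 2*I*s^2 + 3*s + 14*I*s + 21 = (s + 7)*(s - I)*(s + 3*I)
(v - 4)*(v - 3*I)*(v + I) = v^3 - 4*v^2 - 2*I*v^2 + 3*v + 8*I*v - 12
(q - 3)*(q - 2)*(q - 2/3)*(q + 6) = q^4 + q^3/3 - 74*q^2/3 + 52*q - 24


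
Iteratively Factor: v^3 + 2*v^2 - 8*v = (v + 4)*(v^2 - 2*v) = v*(v + 4)*(v - 2)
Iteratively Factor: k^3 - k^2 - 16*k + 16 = (k - 4)*(k^2 + 3*k - 4) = (k - 4)*(k + 4)*(k - 1)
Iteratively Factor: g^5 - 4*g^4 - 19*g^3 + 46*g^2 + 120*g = (g - 4)*(g^4 - 19*g^2 - 30*g) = (g - 5)*(g - 4)*(g^3 + 5*g^2 + 6*g) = (g - 5)*(g - 4)*(g + 3)*(g^2 + 2*g) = (g - 5)*(g - 4)*(g + 2)*(g + 3)*(g)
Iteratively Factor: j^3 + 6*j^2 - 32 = (j + 4)*(j^2 + 2*j - 8) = (j + 4)^2*(j - 2)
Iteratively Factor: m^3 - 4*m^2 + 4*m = (m)*(m^2 - 4*m + 4) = m*(m - 2)*(m - 2)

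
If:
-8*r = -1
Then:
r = 1/8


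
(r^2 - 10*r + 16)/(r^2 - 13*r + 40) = (r - 2)/(r - 5)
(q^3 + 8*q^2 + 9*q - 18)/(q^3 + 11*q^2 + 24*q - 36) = (q + 3)/(q + 6)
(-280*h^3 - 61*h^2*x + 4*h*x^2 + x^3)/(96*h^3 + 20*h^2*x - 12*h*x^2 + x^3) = (35*h^2 + 12*h*x + x^2)/(-12*h^2 - 4*h*x + x^2)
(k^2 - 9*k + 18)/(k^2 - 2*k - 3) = (k - 6)/(k + 1)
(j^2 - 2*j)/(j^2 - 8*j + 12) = j/(j - 6)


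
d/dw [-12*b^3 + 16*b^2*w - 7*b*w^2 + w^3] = 16*b^2 - 14*b*w + 3*w^2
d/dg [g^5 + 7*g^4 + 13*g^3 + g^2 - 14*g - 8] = 5*g^4 + 28*g^3 + 39*g^2 + 2*g - 14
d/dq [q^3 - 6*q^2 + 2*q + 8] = 3*q^2 - 12*q + 2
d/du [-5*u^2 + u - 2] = 1 - 10*u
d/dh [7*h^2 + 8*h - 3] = 14*h + 8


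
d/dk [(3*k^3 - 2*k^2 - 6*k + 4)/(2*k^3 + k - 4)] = 2*(2*k^4 + 15*k^3 - 31*k^2 + 8*k + 10)/(4*k^6 + 4*k^4 - 16*k^3 + k^2 - 8*k + 16)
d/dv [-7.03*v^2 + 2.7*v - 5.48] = 2.7 - 14.06*v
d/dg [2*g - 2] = 2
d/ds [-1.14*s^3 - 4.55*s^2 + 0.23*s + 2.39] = -3.42*s^2 - 9.1*s + 0.23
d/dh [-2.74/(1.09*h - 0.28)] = 2.9866/(1.09*h - 0.28)^2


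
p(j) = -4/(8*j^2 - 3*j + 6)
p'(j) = -4*(3 - 16*j)/(8*j^2 - 3*j + 6)^2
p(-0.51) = -0.42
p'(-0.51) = -0.48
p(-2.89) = -0.05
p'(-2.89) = -0.03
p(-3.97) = -0.03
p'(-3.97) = -0.01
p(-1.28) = -0.17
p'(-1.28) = -0.18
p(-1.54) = -0.14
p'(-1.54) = -0.13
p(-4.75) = -0.02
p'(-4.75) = -0.01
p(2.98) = -0.06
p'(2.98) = 0.04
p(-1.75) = -0.11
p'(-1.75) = -0.10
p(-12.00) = 0.00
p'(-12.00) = 0.00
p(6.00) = -0.01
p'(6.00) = 0.00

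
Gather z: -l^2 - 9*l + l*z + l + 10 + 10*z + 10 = -l^2 - 8*l + z*(l + 10) + 20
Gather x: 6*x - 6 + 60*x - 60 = 66*x - 66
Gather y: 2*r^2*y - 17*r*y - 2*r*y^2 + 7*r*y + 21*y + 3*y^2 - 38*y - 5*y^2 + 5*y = y^2*(-2*r - 2) + y*(2*r^2 - 10*r - 12)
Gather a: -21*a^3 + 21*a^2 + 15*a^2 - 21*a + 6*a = -21*a^3 + 36*a^2 - 15*a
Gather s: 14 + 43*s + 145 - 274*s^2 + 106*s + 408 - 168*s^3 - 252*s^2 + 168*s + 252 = -168*s^3 - 526*s^2 + 317*s + 819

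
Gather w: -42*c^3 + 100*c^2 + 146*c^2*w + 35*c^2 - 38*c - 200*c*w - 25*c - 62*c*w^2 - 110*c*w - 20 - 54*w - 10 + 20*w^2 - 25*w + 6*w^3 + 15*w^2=-42*c^3 + 135*c^2 - 63*c + 6*w^3 + w^2*(35 - 62*c) + w*(146*c^2 - 310*c - 79) - 30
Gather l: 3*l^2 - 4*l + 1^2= 3*l^2 - 4*l + 1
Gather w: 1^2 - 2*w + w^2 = w^2 - 2*w + 1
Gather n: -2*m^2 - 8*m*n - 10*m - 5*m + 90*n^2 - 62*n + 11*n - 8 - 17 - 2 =-2*m^2 - 15*m + 90*n^2 + n*(-8*m - 51) - 27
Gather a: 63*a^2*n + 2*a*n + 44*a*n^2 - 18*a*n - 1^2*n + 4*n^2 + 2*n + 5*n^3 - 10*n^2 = 63*a^2*n + a*(44*n^2 - 16*n) + 5*n^3 - 6*n^2 + n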